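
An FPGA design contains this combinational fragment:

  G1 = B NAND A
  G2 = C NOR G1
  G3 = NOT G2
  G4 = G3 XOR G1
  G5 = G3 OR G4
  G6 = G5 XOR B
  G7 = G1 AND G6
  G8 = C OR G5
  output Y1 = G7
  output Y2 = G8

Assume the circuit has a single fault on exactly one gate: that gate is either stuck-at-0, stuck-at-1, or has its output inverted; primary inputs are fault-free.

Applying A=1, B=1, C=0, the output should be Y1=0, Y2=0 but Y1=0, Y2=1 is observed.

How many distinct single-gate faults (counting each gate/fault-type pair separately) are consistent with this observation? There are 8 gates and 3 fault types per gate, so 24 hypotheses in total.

Fault-free: G1=0, G2=1, G3=0, G4=0, G5=0, G6=1, G7=0, G8=0 → Y1=0, Y2=0. Observed Y1=0, Y2=1.
  G1: stuck-at-1, inverted output ✓; others ✗
  G2: stuck-at-0, inverted output ✓; others ✗
  G3: stuck-at-1, inverted output ✓; others ✗
  G4: stuck-at-1, inverted output ✓; others ✗
  G5: stuck-at-1, inverted output ✓; others ✗
  G6: none of the 3 fault types match ✗
  G7: none of the 3 fault types match ✗
  G8: stuck-at-1, inverted output ✓; others ✗
Consistent faults: {G1 stuck-at-1, G1 inverted output, G2 stuck-at-0, G2 inverted output, G3 stuck-at-1, G3 inverted output, G4 stuck-at-1, G4 inverted output, G5 stuck-at-1, G5 inverted output, G8 stuck-at-1, G8 inverted output} — 12 in all.

12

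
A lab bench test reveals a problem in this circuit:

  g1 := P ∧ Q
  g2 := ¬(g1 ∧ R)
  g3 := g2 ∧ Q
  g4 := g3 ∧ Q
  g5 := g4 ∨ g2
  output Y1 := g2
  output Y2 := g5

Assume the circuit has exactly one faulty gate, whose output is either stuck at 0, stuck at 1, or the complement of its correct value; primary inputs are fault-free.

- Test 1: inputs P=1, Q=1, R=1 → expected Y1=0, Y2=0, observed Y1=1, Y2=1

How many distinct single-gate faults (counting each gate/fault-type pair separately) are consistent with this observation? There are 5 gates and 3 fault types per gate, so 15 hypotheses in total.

4

Fault-free: g1=1, g2=0, g3=0, g4=0, g5=0 → Y1=0, Y2=0. Observed Y1=1, Y2=1.
  g1: stuck-at-0, inverted output ✓; others ✗
  g2: stuck-at-1, inverted output ✓; others ✗
  g3: none of the 3 fault types match ✗
  g4: none of the 3 fault types match ✗
  g5: none of the 3 fault types match ✗
Consistent faults: {g1 stuck-at-0, g1 inverted output, g2 stuck-at-1, g2 inverted output} — 4 in all.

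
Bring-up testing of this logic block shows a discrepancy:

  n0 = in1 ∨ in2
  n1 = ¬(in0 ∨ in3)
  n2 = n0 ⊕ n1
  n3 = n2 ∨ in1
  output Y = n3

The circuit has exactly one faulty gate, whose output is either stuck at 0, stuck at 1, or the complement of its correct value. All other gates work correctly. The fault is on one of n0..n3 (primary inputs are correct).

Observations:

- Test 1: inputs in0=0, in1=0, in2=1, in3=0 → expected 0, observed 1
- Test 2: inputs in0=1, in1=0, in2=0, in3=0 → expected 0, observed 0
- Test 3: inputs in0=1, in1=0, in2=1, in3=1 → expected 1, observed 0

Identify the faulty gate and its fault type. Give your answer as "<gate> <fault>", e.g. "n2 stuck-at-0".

n0 stuck-at-0

Fault-free values for test 1 (in0=0, in1=0, in2=1, in3=0): n0=1, n1=1, n2=0, n3=0, giving Y=0. Observed 1.
Test 1: faults giving observed 1 are {n0 stuck-at-0, n0 inverted output, n1 stuck-at-0, n1 inverted output, n2 stuck-at-1, n2 inverted output, n3 stuck-at-1, n3 inverted output}.
Test 2 (in0=1, in1=0, in2=0, in3=0): fault-free n0=0, n1=0, n2=0, n3=0 → 0; observed 0. Eliminates n0 inverted output, n1 inverted output, n2 stuck-at-1, n2 inverted output, n3 stuck-at-1, n3 inverted output.
Test 3 (in0=1, in1=0, in2=1, in3=1): fault-free n0=1, n1=0, n2=1, n3=1 → 1; observed 0. Eliminates n1 stuck-at-0.
Only n0 stuck-at-0 is consistent with every test.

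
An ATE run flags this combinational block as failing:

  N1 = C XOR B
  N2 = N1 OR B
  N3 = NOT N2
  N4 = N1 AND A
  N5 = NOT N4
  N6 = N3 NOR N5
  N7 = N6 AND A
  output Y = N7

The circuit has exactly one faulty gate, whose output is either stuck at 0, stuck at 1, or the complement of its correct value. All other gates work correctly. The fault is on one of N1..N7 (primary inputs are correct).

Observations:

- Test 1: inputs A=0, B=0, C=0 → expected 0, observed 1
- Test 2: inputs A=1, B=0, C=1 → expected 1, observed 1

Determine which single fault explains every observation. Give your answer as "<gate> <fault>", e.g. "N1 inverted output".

Fault-free values for test 1 (A=0, B=0, C=0): N1=0, N2=0, N3=1, N4=0, N5=1, N6=0, N7=0, giving Y=0. Observed 1.
Test 1: faults giving observed 1 are {N7 stuck-at-1, N7 inverted output}.
Test 2 (A=1, B=0, C=1): fault-free N1=1, N2=1, N3=0, N4=1, N5=0, N6=1, N7=1 → 1; observed 1. Eliminates N7 inverted output.
Only N7 stuck-at-1 is consistent with every test.

N7 stuck-at-1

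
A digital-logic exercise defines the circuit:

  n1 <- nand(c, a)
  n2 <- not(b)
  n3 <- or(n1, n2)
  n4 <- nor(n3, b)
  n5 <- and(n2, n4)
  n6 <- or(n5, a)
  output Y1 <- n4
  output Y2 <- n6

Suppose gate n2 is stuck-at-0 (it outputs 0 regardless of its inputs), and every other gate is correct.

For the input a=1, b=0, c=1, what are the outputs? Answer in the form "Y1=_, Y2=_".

Propagate with n2 forced: n1=0, n2=0 [stuck-at-0], n3=0, n4=1, n5=0, n6=1.
So the outputs are Y1=1, Y2=1. (Without the fault they would be Y1=0, Y2=1.)

Y1=1, Y2=1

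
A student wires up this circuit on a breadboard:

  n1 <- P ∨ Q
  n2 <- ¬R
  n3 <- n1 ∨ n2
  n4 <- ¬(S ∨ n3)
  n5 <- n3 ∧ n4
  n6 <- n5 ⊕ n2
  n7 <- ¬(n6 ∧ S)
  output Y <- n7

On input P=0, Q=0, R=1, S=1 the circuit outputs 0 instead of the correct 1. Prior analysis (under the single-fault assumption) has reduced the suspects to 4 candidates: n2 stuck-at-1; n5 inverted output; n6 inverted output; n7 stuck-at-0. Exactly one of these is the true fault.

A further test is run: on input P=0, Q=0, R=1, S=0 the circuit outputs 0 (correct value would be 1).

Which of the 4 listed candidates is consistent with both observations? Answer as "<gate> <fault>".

n7 stuck-at-0

Evaluate each candidate on input P=0, Q=0, R=1, S=0:
  n2 stuck-at-1: n1=0, n2=1 [stuck-at-1], n3=1, n4=0, n5=0, n6=1, n7=1 → 1 — eliminated
  n5 inverted output: n1=0, n2=0, n3=0, n4=1, n5=1 [inverted output], n6=1, n7=1 → 1 — eliminated
  n6 inverted output: n1=0, n2=0, n3=0, n4=1, n5=0, n6=1 [inverted output], n7=1 → 1 — eliminated
  n7 stuck-at-0: n1=0, n2=0, n3=0, n4=1, n5=0, n6=0, n7=0 [stuck-at-0] → 0 — matches
Only n7 stuck-at-0 reproduces the observed 0.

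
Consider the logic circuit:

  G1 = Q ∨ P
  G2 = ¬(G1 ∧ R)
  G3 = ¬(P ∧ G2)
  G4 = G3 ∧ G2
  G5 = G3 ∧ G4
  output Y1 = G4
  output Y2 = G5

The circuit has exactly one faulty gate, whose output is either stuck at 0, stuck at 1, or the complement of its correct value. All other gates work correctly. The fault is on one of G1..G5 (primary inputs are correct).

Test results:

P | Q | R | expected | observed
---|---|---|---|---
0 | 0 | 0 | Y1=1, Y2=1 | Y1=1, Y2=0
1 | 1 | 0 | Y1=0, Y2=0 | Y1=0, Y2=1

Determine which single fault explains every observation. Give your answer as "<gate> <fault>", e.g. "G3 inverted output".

G5 inverted output

Fault-free values for test 1 (P=0, Q=0, R=0): G1=0, G2=1, G3=1, G4=1, G5=1, giving Y1=1, Y2=1. Observed Y1=1, Y2=0.
Test 1: faults giving observed Y1=1, Y2=0 are {G5 stuck-at-0, G5 inverted output}.
Test 2 (P=1, Q=1, R=0): fault-free G1=1, G2=1, G3=0, G4=0, G5=0 → Y1=0, Y2=0; observed Y1=0, Y2=1. Eliminates G5 stuck-at-0.
Only G5 inverted output is consistent with every test.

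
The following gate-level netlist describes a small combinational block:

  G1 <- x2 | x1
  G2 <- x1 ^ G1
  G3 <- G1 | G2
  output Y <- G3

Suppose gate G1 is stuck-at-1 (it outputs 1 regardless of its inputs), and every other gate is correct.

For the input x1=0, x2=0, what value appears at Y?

1

Propagate with G1 forced: G1=1 [stuck-at-1], G2=1, G3=1.
So Y = 1. (Without the fault it would be 0.)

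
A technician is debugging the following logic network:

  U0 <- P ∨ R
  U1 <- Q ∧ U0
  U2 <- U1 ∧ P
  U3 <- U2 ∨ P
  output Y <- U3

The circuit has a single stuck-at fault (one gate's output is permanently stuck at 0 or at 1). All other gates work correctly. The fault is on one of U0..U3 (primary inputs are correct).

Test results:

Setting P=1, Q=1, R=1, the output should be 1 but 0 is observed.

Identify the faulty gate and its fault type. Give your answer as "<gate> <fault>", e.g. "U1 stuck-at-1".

Fault-free values for test 1 (P=1, Q=1, R=1): U0=1, U1=1, U2=1, U3=1, giving Y=1. Observed 0.
Test 1: faults giving observed 0 are {U3 stuck-at-0}.
Only U3 stuck-at-0 is consistent with every test.

U3 stuck-at-0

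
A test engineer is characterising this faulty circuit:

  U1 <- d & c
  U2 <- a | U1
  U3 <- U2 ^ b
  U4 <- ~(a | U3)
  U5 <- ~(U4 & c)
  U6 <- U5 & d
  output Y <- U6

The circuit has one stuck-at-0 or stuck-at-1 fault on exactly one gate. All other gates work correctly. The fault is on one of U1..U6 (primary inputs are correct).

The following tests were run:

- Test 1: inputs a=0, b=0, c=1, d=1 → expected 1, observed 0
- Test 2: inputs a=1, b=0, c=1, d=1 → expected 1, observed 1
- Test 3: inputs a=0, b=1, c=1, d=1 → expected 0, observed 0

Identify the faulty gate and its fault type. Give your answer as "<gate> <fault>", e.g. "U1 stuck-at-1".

U3 stuck-at-0

Fault-free values for test 1 (a=0, b=0, c=1, d=1): U1=1, U2=1, U3=1, U4=0, U5=1, U6=1, giving Y=1. Observed 0.
Test 1: faults giving observed 0 are {U1 stuck-at-0, U2 stuck-at-0, U3 stuck-at-0, U4 stuck-at-1, U5 stuck-at-0, U6 stuck-at-0}.
Test 2 (a=1, b=0, c=1, d=1): fault-free U1=1, U2=1, U3=1, U4=0, U5=1, U6=1 → 1; observed 1. Eliminates U4 stuck-at-1, U5 stuck-at-0, U6 stuck-at-0.
Test 3 (a=0, b=1, c=1, d=1): fault-free U1=1, U2=1, U3=0, U4=1, U5=0, U6=0 → 0; observed 0. Eliminates U1 stuck-at-0, U2 stuck-at-0.
Only U3 stuck-at-0 is consistent with every test.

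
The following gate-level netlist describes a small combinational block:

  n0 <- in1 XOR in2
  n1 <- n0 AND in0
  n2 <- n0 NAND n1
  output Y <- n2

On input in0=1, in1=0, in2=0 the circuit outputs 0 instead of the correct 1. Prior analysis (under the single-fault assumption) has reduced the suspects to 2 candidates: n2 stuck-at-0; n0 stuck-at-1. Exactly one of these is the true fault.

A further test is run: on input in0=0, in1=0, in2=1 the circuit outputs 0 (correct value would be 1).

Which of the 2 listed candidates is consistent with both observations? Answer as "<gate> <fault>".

n2 stuck-at-0

Evaluate each candidate on input in0=0, in1=0, in2=1:
  n2 stuck-at-0: n0=1, n1=0, n2=0 [stuck-at-0] → 0 — matches
  n0 stuck-at-1: n0=1 [stuck-at-1], n1=0, n2=1 → 1 — eliminated
Only n2 stuck-at-0 reproduces the observed 0.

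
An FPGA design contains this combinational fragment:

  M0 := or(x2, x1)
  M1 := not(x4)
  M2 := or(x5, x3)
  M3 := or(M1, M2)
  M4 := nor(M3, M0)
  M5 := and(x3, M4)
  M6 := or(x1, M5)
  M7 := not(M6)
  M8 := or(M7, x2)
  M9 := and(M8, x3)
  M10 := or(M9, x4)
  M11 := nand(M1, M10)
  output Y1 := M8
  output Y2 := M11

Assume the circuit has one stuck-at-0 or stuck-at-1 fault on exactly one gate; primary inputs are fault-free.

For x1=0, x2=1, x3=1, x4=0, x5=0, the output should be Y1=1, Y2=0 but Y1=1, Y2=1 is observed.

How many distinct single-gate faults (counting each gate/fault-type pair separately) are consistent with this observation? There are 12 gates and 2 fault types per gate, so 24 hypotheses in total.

Fault-free: M0=1, M1=1, M2=1, M3=1, M4=0, M5=0, M6=0, M7=1, M8=1, M9=1, M10=1, M11=0 → Y1=1, Y2=0. Observed Y1=1, Y2=1.
  M0: none of the 2 fault types match ✗
  M1: stuck-at-0 ✓; others ✗
  M2: none of the 2 fault types match ✗
  M3: none of the 2 fault types match ✗
  M4: none of the 2 fault types match ✗
  M5: none of the 2 fault types match ✗
  M6: none of the 2 fault types match ✗
  M7: none of the 2 fault types match ✗
  M8: none of the 2 fault types match ✗
  M9: stuck-at-0 ✓; others ✗
  M10: stuck-at-0 ✓; others ✗
  M11: stuck-at-1 ✓; others ✗
Consistent faults: {M1 stuck-at-0, M9 stuck-at-0, M10 stuck-at-0, M11 stuck-at-1} — 4 in all.

4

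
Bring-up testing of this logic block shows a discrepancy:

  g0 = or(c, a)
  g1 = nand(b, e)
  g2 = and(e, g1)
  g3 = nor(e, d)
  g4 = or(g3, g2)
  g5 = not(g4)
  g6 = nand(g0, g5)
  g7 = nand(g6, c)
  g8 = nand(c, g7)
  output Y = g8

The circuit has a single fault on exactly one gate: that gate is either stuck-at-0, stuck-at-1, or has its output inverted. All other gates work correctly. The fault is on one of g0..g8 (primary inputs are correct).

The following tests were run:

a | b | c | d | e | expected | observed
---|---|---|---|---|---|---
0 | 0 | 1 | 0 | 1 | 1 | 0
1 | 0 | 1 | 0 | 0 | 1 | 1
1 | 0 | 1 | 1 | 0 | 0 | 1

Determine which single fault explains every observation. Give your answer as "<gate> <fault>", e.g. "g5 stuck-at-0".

Fault-free values for test 1 (a=0, b=0, c=1, d=0, e=1): g0=1, g1=1, g2=1, g3=0, g4=1, g5=0, g6=1, g7=0, g8=1, giving Y=1. Observed 0.
Test 1: faults giving observed 0 are {g1 stuck-at-0, g1 inverted output, g2 stuck-at-0, g2 inverted output, g4 stuck-at-0, g4 inverted output, g5 stuck-at-1, g5 inverted output, g6 stuck-at-0, g6 inverted output, g7 stuck-at-1, g7 inverted output, g8 stuck-at-0, g8 inverted output}.
Test 2 (a=1, b=0, c=1, d=0, e=0): fault-free g0=1, g1=1, g2=0, g3=1, g4=1, g5=0, g6=1, g7=0, g8=1 → 1; observed 1. Eliminates g4 stuck-at-0, g4 inverted output, g5 stuck-at-1, g5 inverted output, g6 stuck-at-0, g6 inverted output, g7 stuck-at-1, g7 inverted output, g8 stuck-at-0, g8 inverted output.
Test 3 (a=1, b=0, c=1, d=1, e=0): fault-free g0=1, g1=1, g2=0, g3=0, g4=0, g5=1, g6=0, g7=1, g8=0 → 0; observed 1. Eliminates g1 stuck-at-0, g1 inverted output, g2 stuck-at-0.
Only g2 inverted output is consistent with every test.

g2 inverted output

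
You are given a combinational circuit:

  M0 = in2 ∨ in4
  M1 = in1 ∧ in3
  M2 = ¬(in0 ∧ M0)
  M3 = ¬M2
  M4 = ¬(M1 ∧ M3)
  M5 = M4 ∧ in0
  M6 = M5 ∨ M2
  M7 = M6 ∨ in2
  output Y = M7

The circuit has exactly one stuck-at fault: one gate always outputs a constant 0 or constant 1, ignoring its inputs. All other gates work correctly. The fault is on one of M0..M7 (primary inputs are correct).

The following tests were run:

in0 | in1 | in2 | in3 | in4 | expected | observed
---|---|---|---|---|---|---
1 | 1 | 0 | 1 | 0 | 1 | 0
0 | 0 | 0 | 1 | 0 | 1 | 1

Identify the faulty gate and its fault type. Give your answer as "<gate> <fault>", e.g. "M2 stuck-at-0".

Fault-free values for test 1 (in0=1, in1=1, in2=0, in3=1, in4=0): M0=0, M1=1, M2=1, M3=0, M4=1, M5=1, M6=1, M7=1, giving Y=1. Observed 0.
Test 1: faults giving observed 0 are {M0 stuck-at-1, M2 stuck-at-0, M6 stuck-at-0, M7 stuck-at-0}.
Test 2 (in0=0, in1=0, in2=0, in3=1, in4=0): fault-free M0=0, M1=0, M2=1, M3=0, M4=1, M5=0, M6=1, M7=1 → 1; observed 1. Eliminates M2 stuck-at-0, M6 stuck-at-0, M7 stuck-at-0.
Only M0 stuck-at-1 is consistent with every test.

M0 stuck-at-1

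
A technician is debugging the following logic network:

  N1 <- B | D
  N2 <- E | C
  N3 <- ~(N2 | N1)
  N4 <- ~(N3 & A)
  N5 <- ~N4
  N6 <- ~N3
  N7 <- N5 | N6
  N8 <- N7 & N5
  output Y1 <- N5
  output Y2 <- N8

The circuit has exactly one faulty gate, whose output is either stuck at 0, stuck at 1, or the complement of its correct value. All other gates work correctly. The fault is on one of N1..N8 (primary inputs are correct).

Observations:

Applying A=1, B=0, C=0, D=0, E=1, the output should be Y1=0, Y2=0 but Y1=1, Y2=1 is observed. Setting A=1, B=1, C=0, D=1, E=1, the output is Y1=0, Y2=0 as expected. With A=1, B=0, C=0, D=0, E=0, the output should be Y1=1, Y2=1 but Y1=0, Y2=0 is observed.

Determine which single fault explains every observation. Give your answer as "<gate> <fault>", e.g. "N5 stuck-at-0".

N2 inverted output

Fault-free values for test 1 (A=1, B=0, C=0, D=0, E=1): N1=0, N2=1, N3=0, N4=1, N5=0, N6=1, N7=1, N8=0, giving Y1=0, Y2=0. Observed Y1=1, Y2=1.
Test 1: faults giving observed Y1=1, Y2=1 are {N2 stuck-at-0, N2 inverted output, N3 stuck-at-1, N3 inverted output, N4 stuck-at-0, N4 inverted output, N5 stuck-at-1, N5 inverted output}.
Test 2 (A=1, B=1, C=0, D=1, E=1): fault-free N1=1, N2=1, N3=0, N4=1, N5=0, N6=1, N7=1, N8=0 → Y1=0, Y2=0; observed Y1=0, Y2=0. Eliminates N3 stuck-at-1, N3 inverted output, N4 stuck-at-0, N4 inverted output, N5 stuck-at-1, N5 inverted output.
Test 3 (A=1, B=0, C=0, D=0, E=0): fault-free N1=0, N2=0, N3=1, N4=0, N5=1, N6=0, N7=1, N8=1 → Y1=1, Y2=1; observed Y1=0, Y2=0. Eliminates N2 stuck-at-0.
Only N2 inverted output is consistent with every test.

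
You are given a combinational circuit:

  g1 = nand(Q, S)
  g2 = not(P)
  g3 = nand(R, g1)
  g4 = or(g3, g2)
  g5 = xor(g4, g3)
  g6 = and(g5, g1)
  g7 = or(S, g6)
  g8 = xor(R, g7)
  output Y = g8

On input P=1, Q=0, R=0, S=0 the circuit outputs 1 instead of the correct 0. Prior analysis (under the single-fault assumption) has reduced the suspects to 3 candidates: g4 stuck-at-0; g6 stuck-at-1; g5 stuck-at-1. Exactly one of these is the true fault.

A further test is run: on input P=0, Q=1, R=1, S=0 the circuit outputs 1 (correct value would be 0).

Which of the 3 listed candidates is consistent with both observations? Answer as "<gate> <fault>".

g4 stuck-at-0

Evaluate each candidate on input P=0, Q=1, R=1, S=0:
  g4 stuck-at-0: g1=1, g2=1, g3=0, g4=0 [stuck-at-0], g5=0, g6=0, g7=0, g8=1 → 1 — matches
  g6 stuck-at-1: g1=1, g2=1, g3=0, g4=1, g5=1, g6=1 [stuck-at-1], g7=1, g8=0 → 0 — eliminated
  g5 stuck-at-1: g1=1, g2=1, g3=0, g4=1, g5=1 [stuck-at-1], g6=1, g7=1, g8=0 → 0 — eliminated
Only g4 stuck-at-0 reproduces the observed 1.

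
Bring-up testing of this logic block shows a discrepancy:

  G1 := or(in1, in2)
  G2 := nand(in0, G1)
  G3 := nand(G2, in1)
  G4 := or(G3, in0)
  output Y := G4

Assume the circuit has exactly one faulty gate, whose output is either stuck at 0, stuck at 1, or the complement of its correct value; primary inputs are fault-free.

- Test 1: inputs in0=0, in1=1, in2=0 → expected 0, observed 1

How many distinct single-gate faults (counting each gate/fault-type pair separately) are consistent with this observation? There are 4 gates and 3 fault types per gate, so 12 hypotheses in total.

Fault-free: G1=1, G2=1, G3=0, G4=0 → 0. Observed 1.
  G1 stuck-at-0: output 0 ✗
  G1 stuck-at-1: output 0 ✗
  G1 inverted output: output 0 ✗
  G2 stuck-at-0: output 1 ✓
  G2 stuck-at-1: output 0 ✗
  G2 inverted output: output 1 ✓
  G3 stuck-at-0: output 0 ✗
  G3 stuck-at-1: output 1 ✓
  G3 inverted output: output 1 ✓
  G4 stuck-at-0: output 0 ✗
  G4 stuck-at-1: output 1 ✓
  G4 inverted output: output 1 ✓
Consistent faults: {G2 stuck-at-0, G2 inverted output, G3 stuck-at-1, G3 inverted output, G4 stuck-at-1, G4 inverted output} — 6 in all.

6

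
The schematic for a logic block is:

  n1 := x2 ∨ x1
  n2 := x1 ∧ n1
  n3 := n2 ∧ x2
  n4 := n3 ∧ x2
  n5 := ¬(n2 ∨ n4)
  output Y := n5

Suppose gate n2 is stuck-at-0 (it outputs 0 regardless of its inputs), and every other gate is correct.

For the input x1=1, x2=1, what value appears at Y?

Propagate with n2 forced: n1=1, n2=0 [stuck-at-0], n3=0, n4=0, n5=1.
So Y = 1. (Without the fault it would be 0.)

1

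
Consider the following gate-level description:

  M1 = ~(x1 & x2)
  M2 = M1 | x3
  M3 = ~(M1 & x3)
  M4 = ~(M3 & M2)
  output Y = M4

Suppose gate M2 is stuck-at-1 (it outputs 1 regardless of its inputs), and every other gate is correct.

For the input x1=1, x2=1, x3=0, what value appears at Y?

Propagate with M2 forced: M1=0, M2=1 [stuck-at-1], M3=1, M4=0.
So Y = 0. (Without the fault it would be 1.)

0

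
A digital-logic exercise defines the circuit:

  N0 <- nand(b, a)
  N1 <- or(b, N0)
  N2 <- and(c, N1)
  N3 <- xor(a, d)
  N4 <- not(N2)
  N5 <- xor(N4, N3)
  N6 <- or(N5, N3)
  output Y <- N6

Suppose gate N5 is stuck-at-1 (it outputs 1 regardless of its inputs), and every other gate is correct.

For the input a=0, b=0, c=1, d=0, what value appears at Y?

Propagate with N5 forced: N0=1, N1=1, N2=1, N3=0, N4=0, N5=1 [stuck-at-1], N6=1.
So Y = 1. (Without the fault it would be 0.)

1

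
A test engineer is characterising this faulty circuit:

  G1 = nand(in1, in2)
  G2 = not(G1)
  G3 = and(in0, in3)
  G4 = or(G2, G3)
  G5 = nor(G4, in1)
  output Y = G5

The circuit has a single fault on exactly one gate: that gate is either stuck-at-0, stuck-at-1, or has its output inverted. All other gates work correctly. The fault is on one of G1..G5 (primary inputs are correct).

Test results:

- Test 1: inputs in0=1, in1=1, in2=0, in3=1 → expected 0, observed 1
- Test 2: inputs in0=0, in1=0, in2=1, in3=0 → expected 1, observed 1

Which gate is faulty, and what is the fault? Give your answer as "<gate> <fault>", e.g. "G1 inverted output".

Fault-free values for test 1 (in0=1, in1=1, in2=0, in3=1): G1=1, G2=0, G3=1, G4=1, G5=0, giving Y=0. Observed 1.
Test 1: faults giving observed 1 are {G5 stuck-at-1, G5 inverted output}.
Test 2 (in0=0, in1=0, in2=1, in3=0): fault-free G1=1, G2=0, G3=0, G4=0, G5=1 → 1; observed 1. Eliminates G5 inverted output.
Only G5 stuck-at-1 is consistent with every test.

G5 stuck-at-1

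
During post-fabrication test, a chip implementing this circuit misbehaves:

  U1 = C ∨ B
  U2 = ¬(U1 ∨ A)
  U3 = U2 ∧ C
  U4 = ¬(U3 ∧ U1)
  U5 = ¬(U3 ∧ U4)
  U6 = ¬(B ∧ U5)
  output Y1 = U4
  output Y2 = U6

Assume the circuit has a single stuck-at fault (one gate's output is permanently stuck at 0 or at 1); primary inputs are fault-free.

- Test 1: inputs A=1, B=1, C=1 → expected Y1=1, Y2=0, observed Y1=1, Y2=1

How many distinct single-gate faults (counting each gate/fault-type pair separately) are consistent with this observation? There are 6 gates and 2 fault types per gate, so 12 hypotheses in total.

2

Fault-free: U1=1, U2=0, U3=0, U4=1, U5=1, U6=0 → Y1=1, Y2=0. Observed Y1=1, Y2=1.
  U1 stuck-at-0: output Y1=1, Y2=0 ✗
  U1 stuck-at-1: output Y1=1, Y2=0 ✗
  U2 stuck-at-0: output Y1=1, Y2=0 ✗
  U2 stuck-at-1: output Y1=0, Y2=0 ✗
  U3 stuck-at-0: output Y1=1, Y2=0 ✗
  U3 stuck-at-1: output Y1=0, Y2=0 ✗
  U4 stuck-at-0: output Y1=0, Y2=0 ✗
  U4 stuck-at-1: output Y1=1, Y2=0 ✗
  U5 stuck-at-0: output Y1=1, Y2=1 ✓
  U5 stuck-at-1: output Y1=1, Y2=0 ✗
  U6 stuck-at-0: output Y1=1, Y2=0 ✗
  U6 stuck-at-1: output Y1=1, Y2=1 ✓
Consistent faults: {U5 stuck-at-0, U6 stuck-at-1} — 2 in all.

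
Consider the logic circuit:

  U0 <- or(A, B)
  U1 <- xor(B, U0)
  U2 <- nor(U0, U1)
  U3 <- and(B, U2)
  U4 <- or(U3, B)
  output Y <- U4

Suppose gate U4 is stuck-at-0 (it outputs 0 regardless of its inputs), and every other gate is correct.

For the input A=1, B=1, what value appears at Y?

Propagate with U4 forced: U0=1, U1=0, U2=0, U3=0, U4=0 [stuck-at-0].
So Y = 0. (Without the fault it would be 1.)

0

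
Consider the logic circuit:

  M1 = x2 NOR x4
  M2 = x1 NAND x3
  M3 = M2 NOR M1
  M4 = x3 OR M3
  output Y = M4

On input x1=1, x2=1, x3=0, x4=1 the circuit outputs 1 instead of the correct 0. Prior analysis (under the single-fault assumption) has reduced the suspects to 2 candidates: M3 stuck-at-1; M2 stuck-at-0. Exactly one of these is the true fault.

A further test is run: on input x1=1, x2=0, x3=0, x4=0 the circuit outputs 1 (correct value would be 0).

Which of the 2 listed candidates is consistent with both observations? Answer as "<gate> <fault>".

Evaluate each candidate on input x1=1, x2=0, x3=0, x4=0:
  M3 stuck-at-1: M1=1, M2=1, M3=1 [stuck-at-1], M4=1 → 1 — matches
  M2 stuck-at-0: M1=1, M2=0 [stuck-at-0], M3=0, M4=0 → 0 — eliminated
Only M3 stuck-at-1 reproduces the observed 1.

M3 stuck-at-1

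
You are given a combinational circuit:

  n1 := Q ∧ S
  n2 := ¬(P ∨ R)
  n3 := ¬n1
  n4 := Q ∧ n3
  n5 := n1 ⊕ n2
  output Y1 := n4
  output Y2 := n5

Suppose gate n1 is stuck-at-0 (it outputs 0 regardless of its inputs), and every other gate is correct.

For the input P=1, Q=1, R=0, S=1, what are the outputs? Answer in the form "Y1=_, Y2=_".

Y1=1, Y2=0

Propagate with n1 forced: n1=0 [stuck-at-0], n2=0, n3=1, n4=1, n5=0.
So the outputs are Y1=1, Y2=0. (Without the fault they would be Y1=0, Y2=1.)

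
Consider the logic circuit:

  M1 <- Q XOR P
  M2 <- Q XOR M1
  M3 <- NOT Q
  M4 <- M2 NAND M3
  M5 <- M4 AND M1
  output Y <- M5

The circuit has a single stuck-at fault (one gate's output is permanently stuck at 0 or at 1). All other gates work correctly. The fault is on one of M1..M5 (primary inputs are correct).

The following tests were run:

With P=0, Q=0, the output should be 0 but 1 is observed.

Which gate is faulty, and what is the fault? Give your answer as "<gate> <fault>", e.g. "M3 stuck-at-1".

Fault-free values for test 1 (P=0, Q=0): M1=0, M2=0, M3=1, M4=1, M5=0, giving Y=0. Observed 1.
Test 1: faults giving observed 1 are {M5 stuck-at-1}.
Only M5 stuck-at-1 is consistent with every test.

M5 stuck-at-1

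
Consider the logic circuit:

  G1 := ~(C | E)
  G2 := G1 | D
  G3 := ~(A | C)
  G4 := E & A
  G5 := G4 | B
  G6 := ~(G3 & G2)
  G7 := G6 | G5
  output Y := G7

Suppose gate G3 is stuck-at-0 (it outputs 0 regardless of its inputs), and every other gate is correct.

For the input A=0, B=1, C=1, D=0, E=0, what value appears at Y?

Propagate with G3 forced: G1=0, G2=0, G3=0 [stuck-at-0], G4=0, G5=1, G6=1, G7=1.
So Y = 1. (Same as the fault-free value — the fault is masked on this input.)

1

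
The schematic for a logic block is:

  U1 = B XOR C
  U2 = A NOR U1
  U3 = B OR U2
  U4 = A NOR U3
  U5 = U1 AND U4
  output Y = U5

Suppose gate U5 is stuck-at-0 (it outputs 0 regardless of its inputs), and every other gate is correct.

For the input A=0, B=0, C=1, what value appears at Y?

0

Propagate with U5 forced: U1=1, U2=0, U3=0, U4=1, U5=0 [stuck-at-0].
So Y = 0. (Without the fault it would be 1.)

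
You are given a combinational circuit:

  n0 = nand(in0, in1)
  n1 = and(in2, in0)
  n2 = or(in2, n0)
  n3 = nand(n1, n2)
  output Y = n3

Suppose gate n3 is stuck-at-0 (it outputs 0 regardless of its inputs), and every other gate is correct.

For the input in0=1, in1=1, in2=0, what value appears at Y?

0

Propagate with n3 forced: n0=0, n1=0, n2=0, n3=0 [stuck-at-0].
So Y = 0. (Without the fault it would be 1.)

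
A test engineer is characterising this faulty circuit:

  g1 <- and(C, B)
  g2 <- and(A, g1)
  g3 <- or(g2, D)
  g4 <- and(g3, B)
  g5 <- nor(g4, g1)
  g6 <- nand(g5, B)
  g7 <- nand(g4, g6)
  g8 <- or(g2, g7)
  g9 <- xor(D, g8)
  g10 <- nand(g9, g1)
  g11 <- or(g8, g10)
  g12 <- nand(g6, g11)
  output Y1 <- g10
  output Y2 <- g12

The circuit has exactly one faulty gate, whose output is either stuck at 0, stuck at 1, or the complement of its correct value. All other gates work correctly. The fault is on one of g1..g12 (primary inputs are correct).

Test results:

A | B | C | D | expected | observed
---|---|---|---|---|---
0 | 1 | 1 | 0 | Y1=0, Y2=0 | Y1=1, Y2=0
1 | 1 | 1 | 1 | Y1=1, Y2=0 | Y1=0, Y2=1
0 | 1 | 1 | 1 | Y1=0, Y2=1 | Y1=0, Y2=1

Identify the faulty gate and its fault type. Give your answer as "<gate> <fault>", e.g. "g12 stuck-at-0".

g8 stuck-at-0

Fault-free values for test 1 (A=0, B=1, C=1, D=0): g1=1, g2=0, g3=0, g4=0, g5=0, g6=1, g7=1, g8=1, g9=1, g10=0, g11=1, g12=0, giving Y1=0, Y2=0. Observed Y1=1, Y2=0.
Test 1: faults giving observed Y1=1, Y2=0 are {g3 stuck-at-1, g3 inverted output, g4 stuck-at-1, g4 inverted output, g7 stuck-at-0, g7 inverted output, g8 stuck-at-0, g8 inverted output, g9 stuck-at-0, g9 inverted output, g10 stuck-at-1, g10 inverted output}.
Test 2 (A=1, B=1, C=1, D=1): fault-free g1=1, g2=1, g3=1, g4=1, g5=0, g6=1, g7=0, g8=1, g9=0, g10=1, g11=1, g12=0 → Y1=1, Y2=0; observed Y1=0, Y2=1. Eliminates g3 stuck-at-1, g3 inverted output, g4 stuck-at-1, g4 inverted output, g7 stuck-at-0, g7 inverted output, g9 stuck-at-0, g9 inverted output, g10 stuck-at-1, g10 inverted output.
Test 3 (A=0, B=1, C=1, D=1): fault-free g1=1, g2=0, g3=1, g4=1, g5=0, g6=1, g7=0, g8=0, g9=1, g10=0, g11=0, g12=1 → Y1=0, Y2=1; observed Y1=0, Y2=1. Eliminates g8 inverted output.
Only g8 stuck-at-0 is consistent with every test.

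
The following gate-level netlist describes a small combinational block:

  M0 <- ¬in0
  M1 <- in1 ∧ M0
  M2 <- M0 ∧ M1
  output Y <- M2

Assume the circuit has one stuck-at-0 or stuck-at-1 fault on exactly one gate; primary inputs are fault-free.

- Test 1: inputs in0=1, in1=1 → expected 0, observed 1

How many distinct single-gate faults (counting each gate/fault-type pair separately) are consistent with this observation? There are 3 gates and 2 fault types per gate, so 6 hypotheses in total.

2

Fault-free: M0=0, M1=0, M2=0 → 0. Observed 1.
  M0 stuck-at-0: output 0 ✗
  M0 stuck-at-1: output 1 ✓
  M1 stuck-at-0: output 0 ✗
  M1 stuck-at-1: output 0 ✗
  M2 stuck-at-0: output 0 ✗
  M2 stuck-at-1: output 1 ✓
Consistent faults: {M0 stuck-at-1, M2 stuck-at-1} — 2 in all.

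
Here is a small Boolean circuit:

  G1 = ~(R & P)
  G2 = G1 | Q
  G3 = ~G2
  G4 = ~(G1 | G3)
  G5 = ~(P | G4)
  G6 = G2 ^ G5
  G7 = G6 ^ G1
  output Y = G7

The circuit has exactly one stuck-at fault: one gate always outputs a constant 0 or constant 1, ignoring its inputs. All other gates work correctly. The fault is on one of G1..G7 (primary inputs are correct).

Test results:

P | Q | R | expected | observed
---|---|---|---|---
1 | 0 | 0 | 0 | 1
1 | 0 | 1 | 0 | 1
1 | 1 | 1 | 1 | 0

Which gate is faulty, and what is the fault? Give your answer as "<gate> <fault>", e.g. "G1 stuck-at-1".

Fault-free values for test 1 (P=1, Q=0, R=0): G1=1, G2=1, G3=0, G4=0, G5=0, G6=1, G7=0, giving Y=0. Observed 1.
Test 1: faults giving observed 1 are {G2 stuck-at-0, G5 stuck-at-1, G6 stuck-at-0, G7 stuck-at-1}.
Test 2 (P=1, Q=0, R=1): fault-free G1=0, G2=0, G3=1, G4=0, G5=0, G6=0, G7=0 → 0; observed 1. Eliminates G2 stuck-at-0, G6 stuck-at-0.
Test 3 (P=1, Q=1, R=1): fault-free G1=0, G2=1, G3=0, G4=1, G5=0, G6=1, G7=1 → 1; observed 0. Eliminates G7 stuck-at-1.
Only G5 stuck-at-1 is consistent with every test.

G5 stuck-at-1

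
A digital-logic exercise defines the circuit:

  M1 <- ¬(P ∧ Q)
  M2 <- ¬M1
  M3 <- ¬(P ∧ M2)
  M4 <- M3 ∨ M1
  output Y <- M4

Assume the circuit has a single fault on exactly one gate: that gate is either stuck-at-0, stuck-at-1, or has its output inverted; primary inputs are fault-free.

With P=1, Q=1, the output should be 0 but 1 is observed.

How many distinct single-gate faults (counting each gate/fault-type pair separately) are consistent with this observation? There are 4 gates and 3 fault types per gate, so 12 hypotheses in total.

8

Fault-free: M1=0, M2=1, M3=0, M4=0 → 0. Observed 1.
  M1 stuck-at-0: output 0 ✗
  M1 stuck-at-1: output 1 ✓
  M1 inverted output: output 1 ✓
  M2 stuck-at-0: output 1 ✓
  M2 stuck-at-1: output 0 ✗
  M2 inverted output: output 1 ✓
  M3 stuck-at-0: output 0 ✗
  M3 stuck-at-1: output 1 ✓
  M3 inverted output: output 1 ✓
  M4 stuck-at-0: output 0 ✗
  M4 stuck-at-1: output 1 ✓
  M4 inverted output: output 1 ✓
Consistent faults: {M1 stuck-at-1, M1 inverted output, M2 stuck-at-0, M2 inverted output, M3 stuck-at-1, M3 inverted output, M4 stuck-at-1, M4 inverted output} — 8 in all.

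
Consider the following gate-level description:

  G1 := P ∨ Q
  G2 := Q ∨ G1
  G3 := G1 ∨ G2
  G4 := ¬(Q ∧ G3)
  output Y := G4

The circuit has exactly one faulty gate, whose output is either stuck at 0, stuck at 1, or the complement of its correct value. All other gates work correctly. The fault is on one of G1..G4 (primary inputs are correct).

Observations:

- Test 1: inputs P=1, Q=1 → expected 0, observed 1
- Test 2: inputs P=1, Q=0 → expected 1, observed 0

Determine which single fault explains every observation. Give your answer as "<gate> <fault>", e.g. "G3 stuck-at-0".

Fault-free values for test 1 (P=1, Q=1): G1=1, G2=1, G3=1, G4=0, giving Y=0. Observed 1.
Test 1: faults giving observed 1 are {G3 stuck-at-0, G3 inverted output, G4 stuck-at-1, G4 inverted output}.
Test 2 (P=1, Q=0): fault-free G1=1, G2=1, G3=1, G4=1 → 1; observed 0. Eliminates G3 stuck-at-0, G3 inverted output, G4 stuck-at-1.
Only G4 inverted output is consistent with every test.

G4 inverted output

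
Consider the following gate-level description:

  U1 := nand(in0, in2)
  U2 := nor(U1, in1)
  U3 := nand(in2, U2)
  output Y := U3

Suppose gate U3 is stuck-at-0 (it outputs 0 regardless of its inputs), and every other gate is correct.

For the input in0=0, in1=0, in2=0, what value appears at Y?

Propagate with U3 forced: U1=1, U2=0, U3=0 [stuck-at-0].
So Y = 0. (Without the fault it would be 1.)

0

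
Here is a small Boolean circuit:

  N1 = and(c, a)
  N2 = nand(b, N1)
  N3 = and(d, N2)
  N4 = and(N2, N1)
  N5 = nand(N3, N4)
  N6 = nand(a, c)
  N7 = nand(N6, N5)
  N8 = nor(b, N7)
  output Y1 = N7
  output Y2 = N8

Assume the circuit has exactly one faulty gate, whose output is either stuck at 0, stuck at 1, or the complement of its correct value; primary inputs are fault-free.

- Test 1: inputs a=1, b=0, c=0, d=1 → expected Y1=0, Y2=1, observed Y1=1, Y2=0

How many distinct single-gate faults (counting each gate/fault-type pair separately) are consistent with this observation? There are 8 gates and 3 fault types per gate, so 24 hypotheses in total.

Fault-free: N1=0, N2=1, N3=1, N4=0, N5=1, N6=1, N7=0, N8=1 → Y1=0, Y2=1. Observed Y1=1, Y2=0.
  N1: stuck-at-1, inverted output ✓; others ✗
  N2: none of the 3 fault types match ✗
  N3: none of the 3 fault types match ✗
  N4: stuck-at-1, inverted output ✓; others ✗
  N5: stuck-at-0, inverted output ✓; others ✗
  N6: stuck-at-0, inverted output ✓; others ✗
  N7: stuck-at-1, inverted output ✓; others ✗
  N8: none of the 3 fault types match ✗
Consistent faults: {N1 stuck-at-1, N1 inverted output, N4 stuck-at-1, N4 inverted output, N5 stuck-at-0, N5 inverted output, N6 stuck-at-0, N6 inverted output, N7 stuck-at-1, N7 inverted output} — 10 in all.

10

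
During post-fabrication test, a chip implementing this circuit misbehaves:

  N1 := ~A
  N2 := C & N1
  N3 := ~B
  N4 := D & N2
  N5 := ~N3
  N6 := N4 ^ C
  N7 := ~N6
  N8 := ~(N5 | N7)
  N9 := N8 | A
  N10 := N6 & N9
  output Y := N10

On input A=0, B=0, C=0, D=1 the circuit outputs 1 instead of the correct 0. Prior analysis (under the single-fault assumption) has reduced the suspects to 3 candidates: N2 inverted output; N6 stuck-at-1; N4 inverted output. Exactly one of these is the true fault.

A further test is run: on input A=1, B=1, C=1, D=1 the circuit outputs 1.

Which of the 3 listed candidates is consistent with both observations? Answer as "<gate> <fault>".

Evaluate each candidate on input A=1, B=1, C=1, D=1:
  N2 inverted output: N1=0, N2=1 [inverted output], N3=0, N4=1, N5=1, N6=0, N7=1, N8=0, N9=1, N10=0 → 0 — eliminated
  N6 stuck-at-1: N1=0, N2=0, N3=0, N4=0, N5=1, N6=1 [stuck-at-1], N7=0, N8=0, N9=1, N10=1 → 1 — matches
  N4 inverted output: N1=0, N2=0, N3=0, N4=1 [inverted output], N5=1, N6=0, N7=1, N8=0, N9=1, N10=0 → 0 — eliminated
Only N6 stuck-at-1 reproduces the observed 1.

N6 stuck-at-1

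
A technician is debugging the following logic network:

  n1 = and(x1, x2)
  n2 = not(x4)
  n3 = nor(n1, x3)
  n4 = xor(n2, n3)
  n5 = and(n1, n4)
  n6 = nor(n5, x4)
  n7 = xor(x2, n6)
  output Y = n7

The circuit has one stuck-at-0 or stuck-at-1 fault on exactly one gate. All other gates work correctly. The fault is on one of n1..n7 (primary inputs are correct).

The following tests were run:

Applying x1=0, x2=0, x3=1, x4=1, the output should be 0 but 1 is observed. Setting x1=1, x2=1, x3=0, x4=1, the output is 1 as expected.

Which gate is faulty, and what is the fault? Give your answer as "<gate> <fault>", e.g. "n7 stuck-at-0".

Fault-free values for test 1 (x1=0, x2=0, x3=1, x4=1): n1=0, n2=0, n3=0, n4=0, n5=0, n6=0, n7=0, giving Y=0. Observed 1.
Test 1: faults giving observed 1 are {n6 stuck-at-1, n7 stuck-at-1}.
Test 2 (x1=1, x2=1, x3=0, x4=1): fault-free n1=1, n2=0, n3=0, n4=0, n5=0, n6=0, n7=1 → 1; observed 1. Eliminates n6 stuck-at-1.
Only n7 stuck-at-1 is consistent with every test.

n7 stuck-at-1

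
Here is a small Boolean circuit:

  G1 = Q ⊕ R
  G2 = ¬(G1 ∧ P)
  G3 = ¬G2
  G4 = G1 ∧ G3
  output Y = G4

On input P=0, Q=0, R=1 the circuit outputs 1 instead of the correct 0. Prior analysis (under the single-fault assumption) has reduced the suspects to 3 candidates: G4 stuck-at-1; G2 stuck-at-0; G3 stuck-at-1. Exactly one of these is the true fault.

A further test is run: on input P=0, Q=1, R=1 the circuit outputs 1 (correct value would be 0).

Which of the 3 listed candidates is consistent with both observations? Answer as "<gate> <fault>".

G4 stuck-at-1

Evaluate each candidate on input P=0, Q=1, R=1:
  G4 stuck-at-1: G1=0, G2=1, G3=0, G4=1 [stuck-at-1] → 1 — matches
  G2 stuck-at-0: G1=0, G2=0 [stuck-at-0], G3=1, G4=0 → 0 — eliminated
  G3 stuck-at-1: G1=0, G2=1, G3=1 [stuck-at-1], G4=0 → 0 — eliminated
Only G4 stuck-at-1 reproduces the observed 1.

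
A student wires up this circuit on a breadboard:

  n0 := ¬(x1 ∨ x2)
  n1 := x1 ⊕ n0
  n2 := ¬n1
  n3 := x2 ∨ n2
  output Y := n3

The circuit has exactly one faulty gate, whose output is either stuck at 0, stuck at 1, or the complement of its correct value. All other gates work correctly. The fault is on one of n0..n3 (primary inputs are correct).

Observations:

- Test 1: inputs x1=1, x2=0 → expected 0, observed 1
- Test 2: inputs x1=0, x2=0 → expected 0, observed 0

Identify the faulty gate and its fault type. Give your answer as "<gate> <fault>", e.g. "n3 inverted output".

Fault-free values for test 1 (x1=1, x2=0): n0=0, n1=1, n2=0, n3=0, giving Y=0. Observed 1.
Test 1: faults giving observed 1 are {n0 stuck-at-1, n0 inverted output, n1 stuck-at-0, n1 inverted output, n2 stuck-at-1, n2 inverted output, n3 stuck-at-1, n3 inverted output}.
Test 2 (x1=0, x2=0): fault-free n0=1, n1=1, n2=0, n3=0 → 0; observed 0. Eliminates n0 inverted output, n1 stuck-at-0, n1 inverted output, n2 stuck-at-1, n2 inverted output, n3 stuck-at-1, n3 inverted output.
Only n0 stuck-at-1 is consistent with every test.

n0 stuck-at-1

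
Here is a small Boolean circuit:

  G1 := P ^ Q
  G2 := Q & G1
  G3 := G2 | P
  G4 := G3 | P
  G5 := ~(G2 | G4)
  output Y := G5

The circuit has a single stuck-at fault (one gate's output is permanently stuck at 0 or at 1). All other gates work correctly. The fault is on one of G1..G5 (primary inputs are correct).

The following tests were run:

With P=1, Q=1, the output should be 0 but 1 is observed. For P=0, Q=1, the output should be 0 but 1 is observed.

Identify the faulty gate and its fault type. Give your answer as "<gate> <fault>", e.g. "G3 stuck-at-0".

Fault-free values for test 1 (P=1, Q=1): G1=0, G2=0, G3=1, G4=1, G5=0, giving Y=0. Observed 1.
Test 1: faults giving observed 1 are {G4 stuck-at-0, G5 stuck-at-1}.
Test 2 (P=0, Q=1): fault-free G1=1, G2=1, G3=1, G4=1, G5=0 → 0; observed 1. Eliminates G4 stuck-at-0.
Only G5 stuck-at-1 is consistent with every test.

G5 stuck-at-1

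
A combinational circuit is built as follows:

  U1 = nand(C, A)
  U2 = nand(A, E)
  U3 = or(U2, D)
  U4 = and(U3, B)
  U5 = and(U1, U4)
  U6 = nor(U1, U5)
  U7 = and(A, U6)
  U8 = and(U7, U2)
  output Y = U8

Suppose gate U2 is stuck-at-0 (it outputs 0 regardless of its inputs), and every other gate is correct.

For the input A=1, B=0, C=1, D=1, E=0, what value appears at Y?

0

Propagate with U2 forced: U1=0, U2=0 [stuck-at-0], U3=1, U4=0, U5=0, U6=1, U7=1, U8=0.
So Y = 0. (Without the fault it would be 1.)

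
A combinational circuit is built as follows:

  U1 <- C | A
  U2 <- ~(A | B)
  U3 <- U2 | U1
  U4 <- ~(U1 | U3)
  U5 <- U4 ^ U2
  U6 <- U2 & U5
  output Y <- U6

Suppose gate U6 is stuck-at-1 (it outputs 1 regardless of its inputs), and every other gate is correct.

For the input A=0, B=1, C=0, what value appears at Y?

1

Propagate with U6 forced: U1=0, U2=0, U3=0, U4=1, U5=1, U6=1 [stuck-at-1].
So Y = 1. (Without the fault it would be 0.)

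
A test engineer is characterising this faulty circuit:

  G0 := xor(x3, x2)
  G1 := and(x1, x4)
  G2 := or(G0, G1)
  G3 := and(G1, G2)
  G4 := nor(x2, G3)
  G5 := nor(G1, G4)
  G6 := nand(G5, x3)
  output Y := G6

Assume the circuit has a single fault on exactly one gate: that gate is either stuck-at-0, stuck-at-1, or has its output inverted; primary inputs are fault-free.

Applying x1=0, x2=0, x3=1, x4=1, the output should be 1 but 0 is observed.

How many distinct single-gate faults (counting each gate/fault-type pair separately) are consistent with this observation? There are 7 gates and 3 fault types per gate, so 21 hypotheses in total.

Fault-free: G0=1, G1=0, G2=1, G3=0, G4=1, G5=0, G6=1 → 1. Observed 0.
  G0: none of the 3 fault types match ✗
  G1: none of the 3 fault types match ✗
  G2: none of the 3 fault types match ✗
  G3: stuck-at-1, inverted output ✓; others ✗
  G4: stuck-at-0, inverted output ✓; others ✗
  G5: stuck-at-1, inverted output ✓; others ✗
  G6: stuck-at-0, inverted output ✓; others ✗
Consistent faults: {G3 stuck-at-1, G3 inverted output, G4 stuck-at-0, G4 inverted output, G5 stuck-at-1, G5 inverted output, G6 stuck-at-0, G6 inverted output} — 8 in all.

8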